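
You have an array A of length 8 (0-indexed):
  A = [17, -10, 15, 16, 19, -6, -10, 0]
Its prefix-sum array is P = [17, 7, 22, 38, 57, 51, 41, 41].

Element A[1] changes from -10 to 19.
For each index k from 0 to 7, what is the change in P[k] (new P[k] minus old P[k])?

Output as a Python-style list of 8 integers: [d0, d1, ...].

Answer: [0, 29, 29, 29, 29, 29, 29, 29]

Derivation:
Element change: A[1] -10 -> 19, delta = 29
For k < 1: P[k] unchanged, delta_P[k] = 0
For k >= 1: P[k] shifts by exactly 29
Delta array: [0, 29, 29, 29, 29, 29, 29, 29]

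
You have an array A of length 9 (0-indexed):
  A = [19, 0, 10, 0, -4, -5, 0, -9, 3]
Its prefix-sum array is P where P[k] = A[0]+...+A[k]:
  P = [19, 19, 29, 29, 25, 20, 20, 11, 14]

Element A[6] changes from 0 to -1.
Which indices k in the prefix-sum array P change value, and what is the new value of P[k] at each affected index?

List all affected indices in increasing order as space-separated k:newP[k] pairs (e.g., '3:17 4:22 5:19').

P[k] = A[0] + ... + A[k]
P[k] includes A[6] iff k >= 6
Affected indices: 6, 7, ..., 8; delta = -1
  P[6]: 20 + -1 = 19
  P[7]: 11 + -1 = 10
  P[8]: 14 + -1 = 13

Answer: 6:19 7:10 8:13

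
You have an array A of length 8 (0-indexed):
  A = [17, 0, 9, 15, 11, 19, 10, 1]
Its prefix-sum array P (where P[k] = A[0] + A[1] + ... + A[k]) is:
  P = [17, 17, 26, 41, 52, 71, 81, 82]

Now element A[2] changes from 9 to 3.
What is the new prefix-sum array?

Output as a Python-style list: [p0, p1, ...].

Answer: [17, 17, 20, 35, 46, 65, 75, 76]

Derivation:
Change: A[2] 9 -> 3, delta = -6
P[k] for k < 2: unchanged (A[2] not included)
P[k] for k >= 2: shift by delta = -6
  P[0] = 17 + 0 = 17
  P[1] = 17 + 0 = 17
  P[2] = 26 + -6 = 20
  P[3] = 41 + -6 = 35
  P[4] = 52 + -6 = 46
  P[5] = 71 + -6 = 65
  P[6] = 81 + -6 = 75
  P[7] = 82 + -6 = 76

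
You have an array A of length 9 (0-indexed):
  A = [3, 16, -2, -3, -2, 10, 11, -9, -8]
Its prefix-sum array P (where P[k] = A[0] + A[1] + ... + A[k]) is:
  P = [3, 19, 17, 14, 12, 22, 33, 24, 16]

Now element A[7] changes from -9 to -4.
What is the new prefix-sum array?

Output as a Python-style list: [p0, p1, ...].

Answer: [3, 19, 17, 14, 12, 22, 33, 29, 21]

Derivation:
Change: A[7] -9 -> -4, delta = 5
P[k] for k < 7: unchanged (A[7] not included)
P[k] for k >= 7: shift by delta = 5
  P[0] = 3 + 0 = 3
  P[1] = 19 + 0 = 19
  P[2] = 17 + 0 = 17
  P[3] = 14 + 0 = 14
  P[4] = 12 + 0 = 12
  P[5] = 22 + 0 = 22
  P[6] = 33 + 0 = 33
  P[7] = 24 + 5 = 29
  P[8] = 16 + 5 = 21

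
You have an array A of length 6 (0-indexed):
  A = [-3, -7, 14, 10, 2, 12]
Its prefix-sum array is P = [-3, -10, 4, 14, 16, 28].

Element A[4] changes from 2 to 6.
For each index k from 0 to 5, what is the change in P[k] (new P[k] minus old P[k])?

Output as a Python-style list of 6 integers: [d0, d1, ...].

Answer: [0, 0, 0, 0, 4, 4]

Derivation:
Element change: A[4] 2 -> 6, delta = 4
For k < 4: P[k] unchanged, delta_P[k] = 0
For k >= 4: P[k] shifts by exactly 4
Delta array: [0, 0, 0, 0, 4, 4]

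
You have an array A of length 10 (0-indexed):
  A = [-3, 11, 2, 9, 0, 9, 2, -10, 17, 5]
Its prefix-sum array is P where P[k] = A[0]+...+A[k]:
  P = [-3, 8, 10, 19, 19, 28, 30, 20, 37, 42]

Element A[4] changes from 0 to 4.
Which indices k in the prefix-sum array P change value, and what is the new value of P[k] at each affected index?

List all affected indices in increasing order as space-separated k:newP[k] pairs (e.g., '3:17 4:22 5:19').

Answer: 4:23 5:32 6:34 7:24 8:41 9:46

Derivation:
P[k] = A[0] + ... + A[k]
P[k] includes A[4] iff k >= 4
Affected indices: 4, 5, ..., 9; delta = 4
  P[4]: 19 + 4 = 23
  P[5]: 28 + 4 = 32
  P[6]: 30 + 4 = 34
  P[7]: 20 + 4 = 24
  P[8]: 37 + 4 = 41
  P[9]: 42 + 4 = 46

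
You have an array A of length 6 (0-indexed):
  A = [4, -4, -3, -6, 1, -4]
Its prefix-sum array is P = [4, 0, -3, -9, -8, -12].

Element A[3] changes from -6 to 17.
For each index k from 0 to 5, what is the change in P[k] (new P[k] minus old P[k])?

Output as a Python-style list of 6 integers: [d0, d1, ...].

Element change: A[3] -6 -> 17, delta = 23
For k < 3: P[k] unchanged, delta_P[k] = 0
For k >= 3: P[k] shifts by exactly 23
Delta array: [0, 0, 0, 23, 23, 23]

Answer: [0, 0, 0, 23, 23, 23]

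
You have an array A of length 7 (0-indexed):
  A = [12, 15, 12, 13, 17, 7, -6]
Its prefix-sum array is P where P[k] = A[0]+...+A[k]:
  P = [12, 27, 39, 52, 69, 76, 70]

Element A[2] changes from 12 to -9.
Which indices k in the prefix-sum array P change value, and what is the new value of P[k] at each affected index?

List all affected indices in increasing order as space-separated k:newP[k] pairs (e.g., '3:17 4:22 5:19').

Answer: 2:18 3:31 4:48 5:55 6:49

Derivation:
P[k] = A[0] + ... + A[k]
P[k] includes A[2] iff k >= 2
Affected indices: 2, 3, ..., 6; delta = -21
  P[2]: 39 + -21 = 18
  P[3]: 52 + -21 = 31
  P[4]: 69 + -21 = 48
  P[5]: 76 + -21 = 55
  P[6]: 70 + -21 = 49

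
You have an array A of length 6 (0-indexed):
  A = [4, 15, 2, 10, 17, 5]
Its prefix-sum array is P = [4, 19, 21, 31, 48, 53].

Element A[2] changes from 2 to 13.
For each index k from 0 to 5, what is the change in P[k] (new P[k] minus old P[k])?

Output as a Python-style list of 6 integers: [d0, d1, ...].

Answer: [0, 0, 11, 11, 11, 11]

Derivation:
Element change: A[2] 2 -> 13, delta = 11
For k < 2: P[k] unchanged, delta_P[k] = 0
For k >= 2: P[k] shifts by exactly 11
Delta array: [0, 0, 11, 11, 11, 11]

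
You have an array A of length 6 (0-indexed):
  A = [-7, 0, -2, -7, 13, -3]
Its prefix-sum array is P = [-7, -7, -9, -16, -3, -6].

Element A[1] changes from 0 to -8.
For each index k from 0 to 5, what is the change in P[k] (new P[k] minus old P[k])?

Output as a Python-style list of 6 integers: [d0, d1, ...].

Answer: [0, -8, -8, -8, -8, -8]

Derivation:
Element change: A[1] 0 -> -8, delta = -8
For k < 1: P[k] unchanged, delta_P[k] = 0
For k >= 1: P[k] shifts by exactly -8
Delta array: [0, -8, -8, -8, -8, -8]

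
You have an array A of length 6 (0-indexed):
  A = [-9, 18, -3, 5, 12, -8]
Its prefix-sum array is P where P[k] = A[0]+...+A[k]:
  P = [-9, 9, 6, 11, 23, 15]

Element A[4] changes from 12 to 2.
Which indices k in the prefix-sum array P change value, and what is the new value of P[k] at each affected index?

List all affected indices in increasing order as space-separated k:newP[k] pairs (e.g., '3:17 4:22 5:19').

P[k] = A[0] + ... + A[k]
P[k] includes A[4] iff k >= 4
Affected indices: 4, 5, ..., 5; delta = -10
  P[4]: 23 + -10 = 13
  P[5]: 15 + -10 = 5

Answer: 4:13 5:5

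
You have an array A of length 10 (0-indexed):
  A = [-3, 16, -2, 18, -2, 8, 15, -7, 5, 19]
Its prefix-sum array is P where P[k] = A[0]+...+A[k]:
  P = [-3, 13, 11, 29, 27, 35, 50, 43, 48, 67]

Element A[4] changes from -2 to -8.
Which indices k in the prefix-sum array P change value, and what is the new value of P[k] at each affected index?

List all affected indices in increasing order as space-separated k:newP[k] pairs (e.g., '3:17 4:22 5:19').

Answer: 4:21 5:29 6:44 7:37 8:42 9:61

Derivation:
P[k] = A[0] + ... + A[k]
P[k] includes A[4] iff k >= 4
Affected indices: 4, 5, ..., 9; delta = -6
  P[4]: 27 + -6 = 21
  P[5]: 35 + -6 = 29
  P[6]: 50 + -6 = 44
  P[7]: 43 + -6 = 37
  P[8]: 48 + -6 = 42
  P[9]: 67 + -6 = 61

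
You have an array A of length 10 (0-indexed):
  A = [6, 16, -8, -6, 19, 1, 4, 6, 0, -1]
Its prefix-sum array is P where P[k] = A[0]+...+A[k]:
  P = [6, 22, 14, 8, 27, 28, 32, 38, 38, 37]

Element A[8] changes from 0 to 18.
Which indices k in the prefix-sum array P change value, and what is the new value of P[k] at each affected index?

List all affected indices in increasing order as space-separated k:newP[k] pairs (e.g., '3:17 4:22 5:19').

Answer: 8:56 9:55

Derivation:
P[k] = A[0] + ... + A[k]
P[k] includes A[8] iff k >= 8
Affected indices: 8, 9, ..., 9; delta = 18
  P[8]: 38 + 18 = 56
  P[9]: 37 + 18 = 55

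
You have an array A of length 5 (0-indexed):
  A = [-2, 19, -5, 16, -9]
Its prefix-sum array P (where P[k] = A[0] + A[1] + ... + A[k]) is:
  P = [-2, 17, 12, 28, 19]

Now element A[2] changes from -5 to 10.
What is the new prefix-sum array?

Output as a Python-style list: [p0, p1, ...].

Change: A[2] -5 -> 10, delta = 15
P[k] for k < 2: unchanged (A[2] not included)
P[k] for k >= 2: shift by delta = 15
  P[0] = -2 + 0 = -2
  P[1] = 17 + 0 = 17
  P[2] = 12 + 15 = 27
  P[3] = 28 + 15 = 43
  P[4] = 19 + 15 = 34

Answer: [-2, 17, 27, 43, 34]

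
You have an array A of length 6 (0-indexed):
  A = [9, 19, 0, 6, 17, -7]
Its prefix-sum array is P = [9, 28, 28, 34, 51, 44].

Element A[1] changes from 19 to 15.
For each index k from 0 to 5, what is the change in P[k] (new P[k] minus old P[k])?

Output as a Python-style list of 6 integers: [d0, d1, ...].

Answer: [0, -4, -4, -4, -4, -4]

Derivation:
Element change: A[1] 19 -> 15, delta = -4
For k < 1: P[k] unchanged, delta_P[k] = 0
For k >= 1: P[k] shifts by exactly -4
Delta array: [0, -4, -4, -4, -4, -4]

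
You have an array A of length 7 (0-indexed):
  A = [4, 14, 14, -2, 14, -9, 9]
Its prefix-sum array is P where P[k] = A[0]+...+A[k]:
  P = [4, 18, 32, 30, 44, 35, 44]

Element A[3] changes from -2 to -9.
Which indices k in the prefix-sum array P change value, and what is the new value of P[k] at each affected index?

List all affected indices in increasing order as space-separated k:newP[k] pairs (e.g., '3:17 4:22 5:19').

Answer: 3:23 4:37 5:28 6:37

Derivation:
P[k] = A[0] + ... + A[k]
P[k] includes A[3] iff k >= 3
Affected indices: 3, 4, ..., 6; delta = -7
  P[3]: 30 + -7 = 23
  P[4]: 44 + -7 = 37
  P[5]: 35 + -7 = 28
  P[6]: 44 + -7 = 37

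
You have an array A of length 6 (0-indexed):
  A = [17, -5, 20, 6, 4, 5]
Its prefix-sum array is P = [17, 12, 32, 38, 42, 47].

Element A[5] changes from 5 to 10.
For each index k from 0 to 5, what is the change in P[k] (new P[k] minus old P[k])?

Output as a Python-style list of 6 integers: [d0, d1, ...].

Element change: A[5] 5 -> 10, delta = 5
For k < 5: P[k] unchanged, delta_P[k] = 0
For k >= 5: P[k] shifts by exactly 5
Delta array: [0, 0, 0, 0, 0, 5]

Answer: [0, 0, 0, 0, 0, 5]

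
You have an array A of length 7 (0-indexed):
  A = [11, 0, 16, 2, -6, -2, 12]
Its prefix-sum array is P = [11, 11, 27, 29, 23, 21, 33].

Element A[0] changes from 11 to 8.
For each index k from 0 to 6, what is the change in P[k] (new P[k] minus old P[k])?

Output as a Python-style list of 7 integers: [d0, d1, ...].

Answer: [-3, -3, -3, -3, -3, -3, -3]

Derivation:
Element change: A[0] 11 -> 8, delta = -3
For k < 0: P[k] unchanged, delta_P[k] = 0
For k >= 0: P[k] shifts by exactly -3
Delta array: [-3, -3, -3, -3, -3, -3, -3]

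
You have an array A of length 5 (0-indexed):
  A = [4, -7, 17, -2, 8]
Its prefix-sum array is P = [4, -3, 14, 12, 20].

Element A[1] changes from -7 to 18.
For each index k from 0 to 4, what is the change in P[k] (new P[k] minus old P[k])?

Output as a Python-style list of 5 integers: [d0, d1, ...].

Element change: A[1] -7 -> 18, delta = 25
For k < 1: P[k] unchanged, delta_P[k] = 0
For k >= 1: P[k] shifts by exactly 25
Delta array: [0, 25, 25, 25, 25]

Answer: [0, 25, 25, 25, 25]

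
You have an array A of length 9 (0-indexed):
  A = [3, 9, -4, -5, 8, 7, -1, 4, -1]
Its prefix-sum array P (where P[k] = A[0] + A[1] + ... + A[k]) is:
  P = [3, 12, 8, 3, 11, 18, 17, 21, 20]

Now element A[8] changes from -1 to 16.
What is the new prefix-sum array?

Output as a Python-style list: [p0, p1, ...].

Answer: [3, 12, 8, 3, 11, 18, 17, 21, 37]

Derivation:
Change: A[8] -1 -> 16, delta = 17
P[k] for k < 8: unchanged (A[8] not included)
P[k] for k >= 8: shift by delta = 17
  P[0] = 3 + 0 = 3
  P[1] = 12 + 0 = 12
  P[2] = 8 + 0 = 8
  P[3] = 3 + 0 = 3
  P[4] = 11 + 0 = 11
  P[5] = 18 + 0 = 18
  P[6] = 17 + 0 = 17
  P[7] = 21 + 0 = 21
  P[8] = 20 + 17 = 37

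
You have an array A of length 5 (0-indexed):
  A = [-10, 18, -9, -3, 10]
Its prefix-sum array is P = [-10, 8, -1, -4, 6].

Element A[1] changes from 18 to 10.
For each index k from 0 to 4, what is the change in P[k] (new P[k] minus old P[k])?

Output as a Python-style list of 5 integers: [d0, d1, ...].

Element change: A[1] 18 -> 10, delta = -8
For k < 1: P[k] unchanged, delta_P[k] = 0
For k >= 1: P[k] shifts by exactly -8
Delta array: [0, -8, -8, -8, -8]

Answer: [0, -8, -8, -8, -8]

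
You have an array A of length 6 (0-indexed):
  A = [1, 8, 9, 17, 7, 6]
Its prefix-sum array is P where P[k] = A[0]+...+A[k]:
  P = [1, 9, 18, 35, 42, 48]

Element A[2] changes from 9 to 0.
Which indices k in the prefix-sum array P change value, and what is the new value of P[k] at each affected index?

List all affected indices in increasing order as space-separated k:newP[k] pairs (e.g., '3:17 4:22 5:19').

P[k] = A[0] + ... + A[k]
P[k] includes A[2] iff k >= 2
Affected indices: 2, 3, ..., 5; delta = -9
  P[2]: 18 + -9 = 9
  P[3]: 35 + -9 = 26
  P[4]: 42 + -9 = 33
  P[5]: 48 + -9 = 39

Answer: 2:9 3:26 4:33 5:39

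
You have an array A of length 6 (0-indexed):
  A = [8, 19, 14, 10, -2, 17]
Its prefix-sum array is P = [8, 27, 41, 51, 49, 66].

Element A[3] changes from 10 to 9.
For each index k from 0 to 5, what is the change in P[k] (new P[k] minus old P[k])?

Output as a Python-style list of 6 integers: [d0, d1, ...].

Element change: A[3] 10 -> 9, delta = -1
For k < 3: P[k] unchanged, delta_P[k] = 0
For k >= 3: P[k] shifts by exactly -1
Delta array: [0, 0, 0, -1, -1, -1]

Answer: [0, 0, 0, -1, -1, -1]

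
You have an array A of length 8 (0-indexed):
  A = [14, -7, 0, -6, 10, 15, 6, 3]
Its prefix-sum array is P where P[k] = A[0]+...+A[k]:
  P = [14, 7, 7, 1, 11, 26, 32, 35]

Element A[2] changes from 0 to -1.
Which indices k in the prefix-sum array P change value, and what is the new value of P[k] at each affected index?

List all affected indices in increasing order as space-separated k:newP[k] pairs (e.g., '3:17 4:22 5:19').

Answer: 2:6 3:0 4:10 5:25 6:31 7:34

Derivation:
P[k] = A[0] + ... + A[k]
P[k] includes A[2] iff k >= 2
Affected indices: 2, 3, ..., 7; delta = -1
  P[2]: 7 + -1 = 6
  P[3]: 1 + -1 = 0
  P[4]: 11 + -1 = 10
  P[5]: 26 + -1 = 25
  P[6]: 32 + -1 = 31
  P[7]: 35 + -1 = 34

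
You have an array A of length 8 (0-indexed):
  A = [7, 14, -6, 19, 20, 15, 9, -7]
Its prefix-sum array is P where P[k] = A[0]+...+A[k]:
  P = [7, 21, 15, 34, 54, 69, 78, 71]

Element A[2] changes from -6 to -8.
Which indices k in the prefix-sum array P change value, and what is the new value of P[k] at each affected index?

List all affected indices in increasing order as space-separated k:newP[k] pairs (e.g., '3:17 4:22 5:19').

Answer: 2:13 3:32 4:52 5:67 6:76 7:69

Derivation:
P[k] = A[0] + ... + A[k]
P[k] includes A[2] iff k >= 2
Affected indices: 2, 3, ..., 7; delta = -2
  P[2]: 15 + -2 = 13
  P[3]: 34 + -2 = 32
  P[4]: 54 + -2 = 52
  P[5]: 69 + -2 = 67
  P[6]: 78 + -2 = 76
  P[7]: 71 + -2 = 69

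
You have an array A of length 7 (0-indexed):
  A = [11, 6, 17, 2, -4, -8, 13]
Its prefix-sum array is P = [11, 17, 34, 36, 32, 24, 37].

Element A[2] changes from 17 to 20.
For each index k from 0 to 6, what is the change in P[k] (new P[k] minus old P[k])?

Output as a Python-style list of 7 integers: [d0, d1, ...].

Element change: A[2] 17 -> 20, delta = 3
For k < 2: P[k] unchanged, delta_P[k] = 0
For k >= 2: P[k] shifts by exactly 3
Delta array: [0, 0, 3, 3, 3, 3, 3]

Answer: [0, 0, 3, 3, 3, 3, 3]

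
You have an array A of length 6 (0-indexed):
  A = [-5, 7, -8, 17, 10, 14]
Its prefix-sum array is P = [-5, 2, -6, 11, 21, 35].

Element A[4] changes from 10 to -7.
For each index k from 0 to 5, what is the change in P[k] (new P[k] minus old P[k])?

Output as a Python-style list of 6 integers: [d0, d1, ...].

Element change: A[4] 10 -> -7, delta = -17
For k < 4: P[k] unchanged, delta_P[k] = 0
For k >= 4: P[k] shifts by exactly -17
Delta array: [0, 0, 0, 0, -17, -17]

Answer: [0, 0, 0, 0, -17, -17]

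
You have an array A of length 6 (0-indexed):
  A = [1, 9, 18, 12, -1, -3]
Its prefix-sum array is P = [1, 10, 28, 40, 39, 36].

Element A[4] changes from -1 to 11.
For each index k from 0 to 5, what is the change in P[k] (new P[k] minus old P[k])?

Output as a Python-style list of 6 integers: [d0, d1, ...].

Element change: A[4] -1 -> 11, delta = 12
For k < 4: P[k] unchanged, delta_P[k] = 0
For k >= 4: P[k] shifts by exactly 12
Delta array: [0, 0, 0, 0, 12, 12]

Answer: [0, 0, 0, 0, 12, 12]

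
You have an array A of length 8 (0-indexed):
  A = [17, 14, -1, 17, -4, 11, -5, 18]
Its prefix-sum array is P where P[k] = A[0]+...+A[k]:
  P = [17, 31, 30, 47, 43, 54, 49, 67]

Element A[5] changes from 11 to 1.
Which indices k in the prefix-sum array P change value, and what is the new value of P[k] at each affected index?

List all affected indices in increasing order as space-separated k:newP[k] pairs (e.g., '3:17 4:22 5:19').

Answer: 5:44 6:39 7:57

Derivation:
P[k] = A[0] + ... + A[k]
P[k] includes A[5] iff k >= 5
Affected indices: 5, 6, ..., 7; delta = -10
  P[5]: 54 + -10 = 44
  P[6]: 49 + -10 = 39
  P[7]: 67 + -10 = 57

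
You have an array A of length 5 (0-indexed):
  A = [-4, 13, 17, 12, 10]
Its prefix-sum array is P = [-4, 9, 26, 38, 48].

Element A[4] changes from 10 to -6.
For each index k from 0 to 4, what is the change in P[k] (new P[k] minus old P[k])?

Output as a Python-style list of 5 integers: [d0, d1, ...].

Answer: [0, 0, 0, 0, -16]

Derivation:
Element change: A[4] 10 -> -6, delta = -16
For k < 4: P[k] unchanged, delta_P[k] = 0
For k >= 4: P[k] shifts by exactly -16
Delta array: [0, 0, 0, 0, -16]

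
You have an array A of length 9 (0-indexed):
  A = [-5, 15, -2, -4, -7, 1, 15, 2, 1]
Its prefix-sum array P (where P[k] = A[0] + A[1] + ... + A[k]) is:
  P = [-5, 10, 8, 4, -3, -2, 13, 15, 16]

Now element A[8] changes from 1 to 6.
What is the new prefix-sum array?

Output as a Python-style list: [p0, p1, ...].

Change: A[8] 1 -> 6, delta = 5
P[k] for k < 8: unchanged (A[8] not included)
P[k] for k >= 8: shift by delta = 5
  P[0] = -5 + 0 = -5
  P[1] = 10 + 0 = 10
  P[2] = 8 + 0 = 8
  P[3] = 4 + 0 = 4
  P[4] = -3 + 0 = -3
  P[5] = -2 + 0 = -2
  P[6] = 13 + 0 = 13
  P[7] = 15 + 0 = 15
  P[8] = 16 + 5 = 21

Answer: [-5, 10, 8, 4, -3, -2, 13, 15, 21]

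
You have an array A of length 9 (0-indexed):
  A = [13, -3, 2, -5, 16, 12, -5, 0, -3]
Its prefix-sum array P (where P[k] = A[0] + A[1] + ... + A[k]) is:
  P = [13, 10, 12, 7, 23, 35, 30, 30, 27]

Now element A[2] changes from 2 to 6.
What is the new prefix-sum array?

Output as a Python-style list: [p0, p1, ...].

Change: A[2] 2 -> 6, delta = 4
P[k] for k < 2: unchanged (A[2] not included)
P[k] for k >= 2: shift by delta = 4
  P[0] = 13 + 0 = 13
  P[1] = 10 + 0 = 10
  P[2] = 12 + 4 = 16
  P[3] = 7 + 4 = 11
  P[4] = 23 + 4 = 27
  P[5] = 35 + 4 = 39
  P[6] = 30 + 4 = 34
  P[7] = 30 + 4 = 34
  P[8] = 27 + 4 = 31

Answer: [13, 10, 16, 11, 27, 39, 34, 34, 31]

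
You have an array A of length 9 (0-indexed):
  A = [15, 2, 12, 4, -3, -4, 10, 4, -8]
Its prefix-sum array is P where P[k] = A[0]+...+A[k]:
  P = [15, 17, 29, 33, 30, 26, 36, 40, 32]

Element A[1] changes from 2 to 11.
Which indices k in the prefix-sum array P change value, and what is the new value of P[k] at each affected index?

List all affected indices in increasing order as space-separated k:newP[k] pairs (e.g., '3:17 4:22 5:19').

Answer: 1:26 2:38 3:42 4:39 5:35 6:45 7:49 8:41

Derivation:
P[k] = A[0] + ... + A[k]
P[k] includes A[1] iff k >= 1
Affected indices: 1, 2, ..., 8; delta = 9
  P[1]: 17 + 9 = 26
  P[2]: 29 + 9 = 38
  P[3]: 33 + 9 = 42
  P[4]: 30 + 9 = 39
  P[5]: 26 + 9 = 35
  P[6]: 36 + 9 = 45
  P[7]: 40 + 9 = 49
  P[8]: 32 + 9 = 41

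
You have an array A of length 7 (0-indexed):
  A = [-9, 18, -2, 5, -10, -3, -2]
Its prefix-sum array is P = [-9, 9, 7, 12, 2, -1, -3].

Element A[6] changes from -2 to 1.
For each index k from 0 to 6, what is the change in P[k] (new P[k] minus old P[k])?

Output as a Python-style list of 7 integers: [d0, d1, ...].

Element change: A[6] -2 -> 1, delta = 3
For k < 6: P[k] unchanged, delta_P[k] = 0
For k >= 6: P[k] shifts by exactly 3
Delta array: [0, 0, 0, 0, 0, 0, 3]

Answer: [0, 0, 0, 0, 0, 0, 3]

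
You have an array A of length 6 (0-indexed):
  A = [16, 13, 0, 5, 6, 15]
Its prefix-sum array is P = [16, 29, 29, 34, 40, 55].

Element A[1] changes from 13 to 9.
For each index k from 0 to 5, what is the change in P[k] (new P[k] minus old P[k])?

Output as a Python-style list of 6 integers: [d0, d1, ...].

Answer: [0, -4, -4, -4, -4, -4]

Derivation:
Element change: A[1] 13 -> 9, delta = -4
For k < 1: P[k] unchanged, delta_P[k] = 0
For k >= 1: P[k] shifts by exactly -4
Delta array: [0, -4, -4, -4, -4, -4]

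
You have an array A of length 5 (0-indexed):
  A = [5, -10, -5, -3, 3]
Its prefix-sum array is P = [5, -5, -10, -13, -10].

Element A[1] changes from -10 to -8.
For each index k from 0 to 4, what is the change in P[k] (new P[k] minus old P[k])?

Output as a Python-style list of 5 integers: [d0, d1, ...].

Element change: A[1] -10 -> -8, delta = 2
For k < 1: P[k] unchanged, delta_P[k] = 0
For k >= 1: P[k] shifts by exactly 2
Delta array: [0, 2, 2, 2, 2]

Answer: [0, 2, 2, 2, 2]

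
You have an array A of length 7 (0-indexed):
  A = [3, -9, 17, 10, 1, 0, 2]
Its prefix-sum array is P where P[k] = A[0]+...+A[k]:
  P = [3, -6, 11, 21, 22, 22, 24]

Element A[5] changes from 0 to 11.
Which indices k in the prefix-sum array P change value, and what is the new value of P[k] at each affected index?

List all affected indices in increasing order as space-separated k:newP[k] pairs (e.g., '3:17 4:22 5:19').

Answer: 5:33 6:35

Derivation:
P[k] = A[0] + ... + A[k]
P[k] includes A[5] iff k >= 5
Affected indices: 5, 6, ..., 6; delta = 11
  P[5]: 22 + 11 = 33
  P[6]: 24 + 11 = 35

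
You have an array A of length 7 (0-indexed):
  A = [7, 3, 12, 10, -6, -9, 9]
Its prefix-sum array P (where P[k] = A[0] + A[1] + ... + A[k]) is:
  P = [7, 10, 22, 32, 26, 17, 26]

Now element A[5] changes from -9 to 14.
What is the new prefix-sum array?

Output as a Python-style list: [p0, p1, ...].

Change: A[5] -9 -> 14, delta = 23
P[k] for k < 5: unchanged (A[5] not included)
P[k] for k >= 5: shift by delta = 23
  P[0] = 7 + 0 = 7
  P[1] = 10 + 0 = 10
  P[2] = 22 + 0 = 22
  P[3] = 32 + 0 = 32
  P[4] = 26 + 0 = 26
  P[5] = 17 + 23 = 40
  P[6] = 26 + 23 = 49

Answer: [7, 10, 22, 32, 26, 40, 49]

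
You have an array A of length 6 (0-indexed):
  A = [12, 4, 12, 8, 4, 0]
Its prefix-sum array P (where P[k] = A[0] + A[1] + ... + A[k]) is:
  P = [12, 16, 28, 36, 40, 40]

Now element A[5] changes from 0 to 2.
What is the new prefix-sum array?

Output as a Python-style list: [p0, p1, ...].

Answer: [12, 16, 28, 36, 40, 42]

Derivation:
Change: A[5] 0 -> 2, delta = 2
P[k] for k < 5: unchanged (A[5] not included)
P[k] for k >= 5: shift by delta = 2
  P[0] = 12 + 0 = 12
  P[1] = 16 + 0 = 16
  P[2] = 28 + 0 = 28
  P[3] = 36 + 0 = 36
  P[4] = 40 + 0 = 40
  P[5] = 40 + 2 = 42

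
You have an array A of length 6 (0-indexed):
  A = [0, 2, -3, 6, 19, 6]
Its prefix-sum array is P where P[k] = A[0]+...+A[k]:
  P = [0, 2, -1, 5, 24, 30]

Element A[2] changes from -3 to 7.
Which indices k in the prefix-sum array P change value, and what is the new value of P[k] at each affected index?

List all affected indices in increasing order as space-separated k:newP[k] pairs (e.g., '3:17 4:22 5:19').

Answer: 2:9 3:15 4:34 5:40

Derivation:
P[k] = A[0] + ... + A[k]
P[k] includes A[2] iff k >= 2
Affected indices: 2, 3, ..., 5; delta = 10
  P[2]: -1 + 10 = 9
  P[3]: 5 + 10 = 15
  P[4]: 24 + 10 = 34
  P[5]: 30 + 10 = 40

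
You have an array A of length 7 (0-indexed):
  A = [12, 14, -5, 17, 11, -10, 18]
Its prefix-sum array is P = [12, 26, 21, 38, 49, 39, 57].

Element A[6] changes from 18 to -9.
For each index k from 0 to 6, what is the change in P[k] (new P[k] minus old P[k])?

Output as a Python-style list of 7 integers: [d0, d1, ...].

Element change: A[6] 18 -> -9, delta = -27
For k < 6: P[k] unchanged, delta_P[k] = 0
For k >= 6: P[k] shifts by exactly -27
Delta array: [0, 0, 0, 0, 0, 0, -27]

Answer: [0, 0, 0, 0, 0, 0, -27]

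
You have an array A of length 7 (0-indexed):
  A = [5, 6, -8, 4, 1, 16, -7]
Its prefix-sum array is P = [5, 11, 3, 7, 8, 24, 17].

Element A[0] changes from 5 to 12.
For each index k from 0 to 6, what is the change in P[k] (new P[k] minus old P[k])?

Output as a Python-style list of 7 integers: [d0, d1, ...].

Element change: A[0] 5 -> 12, delta = 7
For k < 0: P[k] unchanged, delta_P[k] = 0
For k >= 0: P[k] shifts by exactly 7
Delta array: [7, 7, 7, 7, 7, 7, 7]

Answer: [7, 7, 7, 7, 7, 7, 7]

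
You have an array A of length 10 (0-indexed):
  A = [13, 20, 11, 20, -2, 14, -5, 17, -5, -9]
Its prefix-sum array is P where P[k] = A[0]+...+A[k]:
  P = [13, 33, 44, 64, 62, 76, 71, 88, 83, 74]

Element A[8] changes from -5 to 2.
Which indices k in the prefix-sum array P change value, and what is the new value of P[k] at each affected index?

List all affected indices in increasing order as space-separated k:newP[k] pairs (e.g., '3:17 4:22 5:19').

Answer: 8:90 9:81

Derivation:
P[k] = A[0] + ... + A[k]
P[k] includes A[8] iff k >= 8
Affected indices: 8, 9, ..., 9; delta = 7
  P[8]: 83 + 7 = 90
  P[9]: 74 + 7 = 81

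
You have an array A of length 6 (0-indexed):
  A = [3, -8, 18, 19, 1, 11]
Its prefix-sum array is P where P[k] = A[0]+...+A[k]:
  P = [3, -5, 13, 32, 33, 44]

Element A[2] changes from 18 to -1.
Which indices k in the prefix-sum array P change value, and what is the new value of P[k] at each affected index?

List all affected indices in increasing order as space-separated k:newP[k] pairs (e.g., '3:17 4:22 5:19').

P[k] = A[0] + ... + A[k]
P[k] includes A[2] iff k >= 2
Affected indices: 2, 3, ..., 5; delta = -19
  P[2]: 13 + -19 = -6
  P[3]: 32 + -19 = 13
  P[4]: 33 + -19 = 14
  P[5]: 44 + -19 = 25

Answer: 2:-6 3:13 4:14 5:25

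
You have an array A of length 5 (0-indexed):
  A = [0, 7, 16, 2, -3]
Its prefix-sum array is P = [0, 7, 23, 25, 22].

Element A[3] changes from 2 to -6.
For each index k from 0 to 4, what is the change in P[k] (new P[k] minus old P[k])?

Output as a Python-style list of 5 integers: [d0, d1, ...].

Answer: [0, 0, 0, -8, -8]

Derivation:
Element change: A[3] 2 -> -6, delta = -8
For k < 3: P[k] unchanged, delta_P[k] = 0
For k >= 3: P[k] shifts by exactly -8
Delta array: [0, 0, 0, -8, -8]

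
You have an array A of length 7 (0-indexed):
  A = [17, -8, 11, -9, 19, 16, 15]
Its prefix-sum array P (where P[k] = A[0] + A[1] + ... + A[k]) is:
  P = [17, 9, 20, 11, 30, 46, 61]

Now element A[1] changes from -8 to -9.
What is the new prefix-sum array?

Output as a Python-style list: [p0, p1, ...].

Answer: [17, 8, 19, 10, 29, 45, 60]

Derivation:
Change: A[1] -8 -> -9, delta = -1
P[k] for k < 1: unchanged (A[1] not included)
P[k] for k >= 1: shift by delta = -1
  P[0] = 17 + 0 = 17
  P[1] = 9 + -1 = 8
  P[2] = 20 + -1 = 19
  P[3] = 11 + -1 = 10
  P[4] = 30 + -1 = 29
  P[5] = 46 + -1 = 45
  P[6] = 61 + -1 = 60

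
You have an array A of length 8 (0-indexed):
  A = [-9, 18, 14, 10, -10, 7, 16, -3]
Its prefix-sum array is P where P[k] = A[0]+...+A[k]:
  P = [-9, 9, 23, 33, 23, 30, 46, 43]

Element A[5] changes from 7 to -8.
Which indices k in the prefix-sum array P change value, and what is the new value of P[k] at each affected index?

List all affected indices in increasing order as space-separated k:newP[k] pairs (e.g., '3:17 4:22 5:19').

Answer: 5:15 6:31 7:28

Derivation:
P[k] = A[0] + ... + A[k]
P[k] includes A[5] iff k >= 5
Affected indices: 5, 6, ..., 7; delta = -15
  P[5]: 30 + -15 = 15
  P[6]: 46 + -15 = 31
  P[7]: 43 + -15 = 28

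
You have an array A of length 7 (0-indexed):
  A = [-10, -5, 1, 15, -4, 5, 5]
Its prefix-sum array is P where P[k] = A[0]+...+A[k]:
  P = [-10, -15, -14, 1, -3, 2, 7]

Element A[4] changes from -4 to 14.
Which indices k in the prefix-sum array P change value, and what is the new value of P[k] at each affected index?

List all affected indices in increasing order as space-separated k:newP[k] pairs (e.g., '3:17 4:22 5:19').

Answer: 4:15 5:20 6:25

Derivation:
P[k] = A[0] + ... + A[k]
P[k] includes A[4] iff k >= 4
Affected indices: 4, 5, ..., 6; delta = 18
  P[4]: -3 + 18 = 15
  P[5]: 2 + 18 = 20
  P[6]: 7 + 18 = 25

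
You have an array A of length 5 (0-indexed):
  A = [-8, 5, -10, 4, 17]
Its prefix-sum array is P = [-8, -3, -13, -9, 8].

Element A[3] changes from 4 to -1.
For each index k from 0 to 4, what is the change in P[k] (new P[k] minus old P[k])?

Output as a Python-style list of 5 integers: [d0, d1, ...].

Answer: [0, 0, 0, -5, -5]

Derivation:
Element change: A[3] 4 -> -1, delta = -5
For k < 3: P[k] unchanged, delta_P[k] = 0
For k >= 3: P[k] shifts by exactly -5
Delta array: [0, 0, 0, -5, -5]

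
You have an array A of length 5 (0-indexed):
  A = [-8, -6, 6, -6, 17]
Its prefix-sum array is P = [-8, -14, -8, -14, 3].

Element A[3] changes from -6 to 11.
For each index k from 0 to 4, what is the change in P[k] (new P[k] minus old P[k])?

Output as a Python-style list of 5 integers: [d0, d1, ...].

Answer: [0, 0, 0, 17, 17]

Derivation:
Element change: A[3] -6 -> 11, delta = 17
For k < 3: P[k] unchanged, delta_P[k] = 0
For k >= 3: P[k] shifts by exactly 17
Delta array: [0, 0, 0, 17, 17]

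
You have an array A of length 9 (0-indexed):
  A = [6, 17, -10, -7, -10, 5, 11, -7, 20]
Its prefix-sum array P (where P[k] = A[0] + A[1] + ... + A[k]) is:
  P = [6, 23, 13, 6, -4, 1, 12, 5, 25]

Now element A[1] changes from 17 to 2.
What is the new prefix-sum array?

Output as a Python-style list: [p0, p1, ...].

Change: A[1] 17 -> 2, delta = -15
P[k] for k < 1: unchanged (A[1] not included)
P[k] for k >= 1: shift by delta = -15
  P[0] = 6 + 0 = 6
  P[1] = 23 + -15 = 8
  P[2] = 13 + -15 = -2
  P[3] = 6 + -15 = -9
  P[4] = -4 + -15 = -19
  P[5] = 1 + -15 = -14
  P[6] = 12 + -15 = -3
  P[7] = 5 + -15 = -10
  P[8] = 25 + -15 = 10

Answer: [6, 8, -2, -9, -19, -14, -3, -10, 10]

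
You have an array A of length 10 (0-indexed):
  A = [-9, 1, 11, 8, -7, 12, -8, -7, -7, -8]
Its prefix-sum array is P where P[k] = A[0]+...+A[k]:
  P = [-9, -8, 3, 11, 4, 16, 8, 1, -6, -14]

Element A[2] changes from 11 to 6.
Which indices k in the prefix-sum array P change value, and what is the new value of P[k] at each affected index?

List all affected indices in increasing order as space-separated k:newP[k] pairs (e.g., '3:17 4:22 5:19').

P[k] = A[0] + ... + A[k]
P[k] includes A[2] iff k >= 2
Affected indices: 2, 3, ..., 9; delta = -5
  P[2]: 3 + -5 = -2
  P[3]: 11 + -5 = 6
  P[4]: 4 + -5 = -1
  P[5]: 16 + -5 = 11
  P[6]: 8 + -5 = 3
  P[7]: 1 + -5 = -4
  P[8]: -6 + -5 = -11
  P[9]: -14 + -5 = -19

Answer: 2:-2 3:6 4:-1 5:11 6:3 7:-4 8:-11 9:-19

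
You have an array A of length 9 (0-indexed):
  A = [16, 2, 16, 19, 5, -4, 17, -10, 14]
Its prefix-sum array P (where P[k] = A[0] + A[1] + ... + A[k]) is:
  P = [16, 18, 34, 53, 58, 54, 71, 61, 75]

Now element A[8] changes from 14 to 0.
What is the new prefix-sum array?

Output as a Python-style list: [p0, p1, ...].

Change: A[8] 14 -> 0, delta = -14
P[k] for k < 8: unchanged (A[8] not included)
P[k] for k >= 8: shift by delta = -14
  P[0] = 16 + 0 = 16
  P[1] = 18 + 0 = 18
  P[2] = 34 + 0 = 34
  P[3] = 53 + 0 = 53
  P[4] = 58 + 0 = 58
  P[5] = 54 + 0 = 54
  P[6] = 71 + 0 = 71
  P[7] = 61 + 0 = 61
  P[8] = 75 + -14 = 61

Answer: [16, 18, 34, 53, 58, 54, 71, 61, 61]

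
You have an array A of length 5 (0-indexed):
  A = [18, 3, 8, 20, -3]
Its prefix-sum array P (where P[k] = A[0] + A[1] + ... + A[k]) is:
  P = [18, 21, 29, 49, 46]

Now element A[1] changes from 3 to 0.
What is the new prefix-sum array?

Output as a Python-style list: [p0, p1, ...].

Change: A[1] 3 -> 0, delta = -3
P[k] for k < 1: unchanged (A[1] not included)
P[k] for k >= 1: shift by delta = -3
  P[0] = 18 + 0 = 18
  P[1] = 21 + -3 = 18
  P[2] = 29 + -3 = 26
  P[3] = 49 + -3 = 46
  P[4] = 46 + -3 = 43

Answer: [18, 18, 26, 46, 43]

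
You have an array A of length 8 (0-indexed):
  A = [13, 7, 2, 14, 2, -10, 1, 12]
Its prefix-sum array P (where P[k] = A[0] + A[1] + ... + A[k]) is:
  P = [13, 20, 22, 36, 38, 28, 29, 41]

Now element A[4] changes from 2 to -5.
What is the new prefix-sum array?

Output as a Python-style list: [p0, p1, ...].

Change: A[4] 2 -> -5, delta = -7
P[k] for k < 4: unchanged (A[4] not included)
P[k] for k >= 4: shift by delta = -7
  P[0] = 13 + 0 = 13
  P[1] = 20 + 0 = 20
  P[2] = 22 + 0 = 22
  P[3] = 36 + 0 = 36
  P[4] = 38 + -7 = 31
  P[5] = 28 + -7 = 21
  P[6] = 29 + -7 = 22
  P[7] = 41 + -7 = 34

Answer: [13, 20, 22, 36, 31, 21, 22, 34]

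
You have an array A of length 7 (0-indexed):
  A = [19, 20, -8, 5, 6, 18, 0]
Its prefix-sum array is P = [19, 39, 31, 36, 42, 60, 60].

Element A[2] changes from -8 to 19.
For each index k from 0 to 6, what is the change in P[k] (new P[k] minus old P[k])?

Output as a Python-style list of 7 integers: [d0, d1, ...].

Element change: A[2] -8 -> 19, delta = 27
For k < 2: P[k] unchanged, delta_P[k] = 0
For k >= 2: P[k] shifts by exactly 27
Delta array: [0, 0, 27, 27, 27, 27, 27]

Answer: [0, 0, 27, 27, 27, 27, 27]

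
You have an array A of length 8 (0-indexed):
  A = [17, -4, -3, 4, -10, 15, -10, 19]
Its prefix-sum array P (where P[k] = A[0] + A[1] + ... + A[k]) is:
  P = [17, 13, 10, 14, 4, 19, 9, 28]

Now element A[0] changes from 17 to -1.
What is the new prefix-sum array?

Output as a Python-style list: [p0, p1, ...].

Answer: [-1, -5, -8, -4, -14, 1, -9, 10]

Derivation:
Change: A[0] 17 -> -1, delta = -18
P[k] for k < 0: unchanged (A[0] not included)
P[k] for k >= 0: shift by delta = -18
  P[0] = 17 + -18 = -1
  P[1] = 13 + -18 = -5
  P[2] = 10 + -18 = -8
  P[3] = 14 + -18 = -4
  P[4] = 4 + -18 = -14
  P[5] = 19 + -18 = 1
  P[6] = 9 + -18 = -9
  P[7] = 28 + -18 = 10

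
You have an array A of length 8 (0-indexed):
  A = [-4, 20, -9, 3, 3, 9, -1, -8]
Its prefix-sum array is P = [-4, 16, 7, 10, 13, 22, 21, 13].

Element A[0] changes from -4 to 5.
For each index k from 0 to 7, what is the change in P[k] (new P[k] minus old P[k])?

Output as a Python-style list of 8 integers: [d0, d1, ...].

Answer: [9, 9, 9, 9, 9, 9, 9, 9]

Derivation:
Element change: A[0] -4 -> 5, delta = 9
For k < 0: P[k] unchanged, delta_P[k] = 0
For k >= 0: P[k] shifts by exactly 9
Delta array: [9, 9, 9, 9, 9, 9, 9, 9]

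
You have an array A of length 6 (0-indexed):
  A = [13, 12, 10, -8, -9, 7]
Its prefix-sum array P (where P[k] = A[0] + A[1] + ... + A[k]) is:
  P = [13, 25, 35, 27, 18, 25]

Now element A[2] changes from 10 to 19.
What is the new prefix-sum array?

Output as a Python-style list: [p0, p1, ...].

Change: A[2] 10 -> 19, delta = 9
P[k] for k < 2: unchanged (A[2] not included)
P[k] for k >= 2: shift by delta = 9
  P[0] = 13 + 0 = 13
  P[1] = 25 + 0 = 25
  P[2] = 35 + 9 = 44
  P[3] = 27 + 9 = 36
  P[4] = 18 + 9 = 27
  P[5] = 25 + 9 = 34

Answer: [13, 25, 44, 36, 27, 34]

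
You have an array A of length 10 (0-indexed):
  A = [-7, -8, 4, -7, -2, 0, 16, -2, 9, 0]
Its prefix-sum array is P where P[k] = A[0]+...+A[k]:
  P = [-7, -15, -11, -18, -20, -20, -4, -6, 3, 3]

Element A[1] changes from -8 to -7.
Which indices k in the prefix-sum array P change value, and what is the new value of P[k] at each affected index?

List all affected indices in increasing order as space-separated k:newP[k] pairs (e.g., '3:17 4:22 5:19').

Answer: 1:-14 2:-10 3:-17 4:-19 5:-19 6:-3 7:-5 8:4 9:4

Derivation:
P[k] = A[0] + ... + A[k]
P[k] includes A[1] iff k >= 1
Affected indices: 1, 2, ..., 9; delta = 1
  P[1]: -15 + 1 = -14
  P[2]: -11 + 1 = -10
  P[3]: -18 + 1 = -17
  P[4]: -20 + 1 = -19
  P[5]: -20 + 1 = -19
  P[6]: -4 + 1 = -3
  P[7]: -6 + 1 = -5
  P[8]: 3 + 1 = 4
  P[9]: 3 + 1 = 4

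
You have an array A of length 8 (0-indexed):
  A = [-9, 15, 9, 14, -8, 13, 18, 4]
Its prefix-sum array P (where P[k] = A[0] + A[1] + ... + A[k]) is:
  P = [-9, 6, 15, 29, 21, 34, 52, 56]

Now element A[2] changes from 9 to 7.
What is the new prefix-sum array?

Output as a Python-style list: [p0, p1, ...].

Answer: [-9, 6, 13, 27, 19, 32, 50, 54]

Derivation:
Change: A[2] 9 -> 7, delta = -2
P[k] for k < 2: unchanged (A[2] not included)
P[k] for k >= 2: shift by delta = -2
  P[0] = -9 + 0 = -9
  P[1] = 6 + 0 = 6
  P[2] = 15 + -2 = 13
  P[3] = 29 + -2 = 27
  P[4] = 21 + -2 = 19
  P[5] = 34 + -2 = 32
  P[6] = 52 + -2 = 50
  P[7] = 56 + -2 = 54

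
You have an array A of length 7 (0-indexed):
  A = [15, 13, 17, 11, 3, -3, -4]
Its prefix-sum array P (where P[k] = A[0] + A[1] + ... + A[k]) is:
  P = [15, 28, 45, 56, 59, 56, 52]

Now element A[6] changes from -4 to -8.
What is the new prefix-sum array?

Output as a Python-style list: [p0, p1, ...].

Answer: [15, 28, 45, 56, 59, 56, 48]

Derivation:
Change: A[6] -4 -> -8, delta = -4
P[k] for k < 6: unchanged (A[6] not included)
P[k] for k >= 6: shift by delta = -4
  P[0] = 15 + 0 = 15
  P[1] = 28 + 0 = 28
  P[2] = 45 + 0 = 45
  P[3] = 56 + 0 = 56
  P[4] = 59 + 0 = 59
  P[5] = 56 + 0 = 56
  P[6] = 52 + -4 = 48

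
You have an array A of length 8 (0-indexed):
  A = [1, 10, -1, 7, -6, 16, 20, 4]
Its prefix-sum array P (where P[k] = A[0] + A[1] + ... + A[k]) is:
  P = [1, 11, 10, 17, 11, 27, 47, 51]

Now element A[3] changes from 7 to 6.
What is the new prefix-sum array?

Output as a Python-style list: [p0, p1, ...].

Change: A[3] 7 -> 6, delta = -1
P[k] for k < 3: unchanged (A[3] not included)
P[k] for k >= 3: shift by delta = -1
  P[0] = 1 + 0 = 1
  P[1] = 11 + 0 = 11
  P[2] = 10 + 0 = 10
  P[3] = 17 + -1 = 16
  P[4] = 11 + -1 = 10
  P[5] = 27 + -1 = 26
  P[6] = 47 + -1 = 46
  P[7] = 51 + -1 = 50

Answer: [1, 11, 10, 16, 10, 26, 46, 50]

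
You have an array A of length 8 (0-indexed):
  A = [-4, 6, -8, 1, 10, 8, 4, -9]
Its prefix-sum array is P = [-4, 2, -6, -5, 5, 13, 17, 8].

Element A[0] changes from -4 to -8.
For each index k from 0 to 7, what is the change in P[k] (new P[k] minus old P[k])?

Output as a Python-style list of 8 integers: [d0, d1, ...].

Answer: [-4, -4, -4, -4, -4, -4, -4, -4]

Derivation:
Element change: A[0] -4 -> -8, delta = -4
For k < 0: P[k] unchanged, delta_P[k] = 0
For k >= 0: P[k] shifts by exactly -4
Delta array: [-4, -4, -4, -4, -4, -4, -4, -4]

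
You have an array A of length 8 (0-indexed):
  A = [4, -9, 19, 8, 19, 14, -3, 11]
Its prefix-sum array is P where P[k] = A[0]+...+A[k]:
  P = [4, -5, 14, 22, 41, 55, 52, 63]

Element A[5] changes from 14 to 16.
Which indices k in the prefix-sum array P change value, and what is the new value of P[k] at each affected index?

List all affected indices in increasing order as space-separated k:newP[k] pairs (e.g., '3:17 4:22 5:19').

P[k] = A[0] + ... + A[k]
P[k] includes A[5] iff k >= 5
Affected indices: 5, 6, ..., 7; delta = 2
  P[5]: 55 + 2 = 57
  P[6]: 52 + 2 = 54
  P[7]: 63 + 2 = 65

Answer: 5:57 6:54 7:65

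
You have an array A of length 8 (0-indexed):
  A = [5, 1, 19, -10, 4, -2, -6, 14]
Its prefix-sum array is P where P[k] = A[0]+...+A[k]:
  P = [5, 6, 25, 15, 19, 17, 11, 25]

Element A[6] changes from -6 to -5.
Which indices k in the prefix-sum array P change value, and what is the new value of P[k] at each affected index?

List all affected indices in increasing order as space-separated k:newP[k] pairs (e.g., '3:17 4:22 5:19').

P[k] = A[0] + ... + A[k]
P[k] includes A[6] iff k >= 6
Affected indices: 6, 7, ..., 7; delta = 1
  P[6]: 11 + 1 = 12
  P[7]: 25 + 1 = 26

Answer: 6:12 7:26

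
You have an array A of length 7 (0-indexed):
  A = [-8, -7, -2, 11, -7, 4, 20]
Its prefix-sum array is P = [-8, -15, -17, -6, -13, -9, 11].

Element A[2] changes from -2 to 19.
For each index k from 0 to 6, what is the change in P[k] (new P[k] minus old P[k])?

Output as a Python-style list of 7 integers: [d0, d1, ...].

Answer: [0, 0, 21, 21, 21, 21, 21]

Derivation:
Element change: A[2] -2 -> 19, delta = 21
For k < 2: P[k] unchanged, delta_P[k] = 0
For k >= 2: P[k] shifts by exactly 21
Delta array: [0, 0, 21, 21, 21, 21, 21]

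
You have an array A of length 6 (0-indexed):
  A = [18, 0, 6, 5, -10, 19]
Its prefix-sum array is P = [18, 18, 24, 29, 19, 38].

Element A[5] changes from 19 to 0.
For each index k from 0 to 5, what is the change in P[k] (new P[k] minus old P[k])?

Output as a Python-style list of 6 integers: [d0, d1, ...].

Answer: [0, 0, 0, 0, 0, -19]

Derivation:
Element change: A[5] 19 -> 0, delta = -19
For k < 5: P[k] unchanged, delta_P[k] = 0
For k >= 5: P[k] shifts by exactly -19
Delta array: [0, 0, 0, 0, 0, -19]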